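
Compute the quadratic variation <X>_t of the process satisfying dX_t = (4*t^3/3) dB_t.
<X>_t = 16*t^7/63

For an Itô process dX_t = a(t) dt + b(t) dB_t, the quadratic variation is <X>_t = int_0^t b(s)^2 ds (the drift term does not contribute). Here b(s) = 4*s^3/3, so
  b(s)^2 = 16*s^6/9.
Integrating from 0 to t:
  <X>_t = int_0^t (16*s^6/9) ds = 16*t^7/63.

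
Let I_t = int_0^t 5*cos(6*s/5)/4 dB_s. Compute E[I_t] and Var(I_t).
E[I_t] = 0; Var(I_t) = 25*t/32 + 125*sin(12*t/5)/384

The Itô integral of a deterministic integrand f(s) has mean 0 because each increment f(s) * (B_{s+ds} - B_s) has mean 0. By the Itô isometry:
  Var( int_0^t f(s) dB_s ) = E[ (int_0^t f(s) dB_s)^2 ] = int_0^t f(s)^2 ds.
Here f(s) = 5*cos(6*s/5)/4, so f(s)^2 = 25*cos(6*s/5)^2/16. Integrate:
  int_0^t (25*cos(6*s/5)^2/16) ds = 25*t/32 + 125*sin(12*t/5)/384.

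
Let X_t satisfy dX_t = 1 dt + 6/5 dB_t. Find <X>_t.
<X>_t = 36*t/25

For an Itô process dX_t = a(t) dt + b(t) dB_t, the quadratic variation is <X>_t = int_0^t b(s)^2 ds (the drift term does not contribute). Here b(s) = 6/5, so
  b(s)^2 = 36/25.
Integrating from 0 to t:
  <X>_t = int_0^t (36/25) ds = 36*t/25.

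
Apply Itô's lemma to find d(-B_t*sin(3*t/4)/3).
d(-B_t*sin(3*t/4)/3) = (-B_t*cos(3*t/4)/4) dt + (-sin(3*t/4)/3) dB_t

Itô's formula for f(t, x): d f(t, B_t) = (f_t + (1/2) f_xx) dt + f_x dB_t. Compute partials of f(t, x) = -x*sin(3*t/4)/3:
  f_t(t,x)  = -x*cos(3*t/4)/4
  f_x(t,x)  = -sin(3*t/4)/3
  f_xx(t,x) = 0
Assemble drift = f_t + (1/2) f_xx = -x*cos(3*t/4)/4 and diffusion = f_x = -sin(3*t/4)/3. Substituting x = B_t:
  d(-B_t*sin(3*t/4)/3) = (-B_t*cos(3*t/4)/4) dt + (-sin(3*t/4)/3) dB_t.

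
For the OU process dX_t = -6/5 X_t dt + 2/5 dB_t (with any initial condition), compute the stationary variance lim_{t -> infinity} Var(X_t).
lim Var(X_t) = 1/15

The OU SDE dX = -theta X dt + sigma dB admits the integrating factor exp(theta t): d(exp(theta t) X_t) = sigma exp(theta t) dB_t. Integrating from 0 to t gives X_t = x_0 * exp(-theta t) + sigma * int_0^t exp(-theta (t-s)) dB_s for any initial x_0. The Itô integral has variance (by the Itô isometry) sigma^2 * int_0^t exp(-2 theta (t - s)) ds = sigma^2 * (1 - exp(-2 theta t)) / (2 theta), independent of x_0.
With theta = 6/5, sigma = 2/5:
  Var(X_t) = (2/5)^2 * (1 - exp(-2*6/5 t)) / (2 * 6/5) = 1/15 - exp(-12*t/5)/15.
As t -> infinity, exp(-2*6/5 t) -> 0, so the stationary variance is sigma^2 / (2 theta) = 1/15.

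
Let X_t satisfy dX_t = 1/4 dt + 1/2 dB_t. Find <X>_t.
<X>_t = t/4

For an Itô process dX_t = a(t) dt + b(t) dB_t, the quadratic variation is <X>_t = int_0^t b(s)^2 ds (the drift term does not contribute). Here b(s) = 1/2, so
  b(s)^2 = 1/4.
Integrating from 0 to t:
  <X>_t = int_0^t (1/4) ds = t/4.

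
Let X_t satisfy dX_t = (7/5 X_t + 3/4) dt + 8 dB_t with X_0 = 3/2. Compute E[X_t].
E[X_t] = 57*exp(7*t/5)/28 - 15/28

Taking expectations and using E[dB_t] = 0, the mean m(t) = E[X_t] satisfies the ODE m'(t) = a m(t) + b with m(0) = x_0. With a = 7/5, b = 3/4, x_0 = 3/2, the solution is
  m(t) = x_0 * exp(a t) + (b/a) * (exp(a t) - 1)
       = (3/2) * exp((7/5) t) + ((3/4)/(7/5)) * (exp((7/5) t) - 1)
       = 57*exp(7*t/5)/28 - 15/28.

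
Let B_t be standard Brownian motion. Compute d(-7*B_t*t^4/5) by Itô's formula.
d(-7*B_t*t^4/5) = (-28*B_t*t^3/5) dt + (-7*t^4/5) dB_t

Itô's formula for f(t, x): d f(t, B_t) = (f_t + (1/2) f_xx) dt + f_x dB_t. Compute partials of f(t, x) = -7*t^4*x/5:
  f_t(t,x)  = -28*t^3*x/5
  f_x(t,x)  = -7*t^4/5
  f_xx(t,x) = 0
Assemble drift = f_t + (1/2) f_xx = -28*t^3*x/5 and diffusion = f_x = -7*t^4/5. Substituting x = B_t:
  d(-7*B_t*t^4/5) = (-28*B_t*t^3/5) dt + (-7*t^4/5) dB_t.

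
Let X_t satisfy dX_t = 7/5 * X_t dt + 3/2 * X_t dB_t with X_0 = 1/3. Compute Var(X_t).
Var(X_t) = (exp(9*t/4) - 1)*exp(14*t/5)/9

For GBM dX = mu X dt + sigma X dB with X_0 = x_0, apply Itô to Y = log X: dY = (mu - sigma^2/2) dt + sigma dB, so Y_t = log(x_0) + (mu - sigma^2/2) t + sigma B_t and hence X_t = x_0 * exp((mu - sigma^2/2) t + sigma B_t).
With mu = 7/5, sigma = 3/2, x_0 = 1/3, this gives:
  X_t = 1/3 * exp((11/40) * t + (3/2) * B_t).
Since sigma*B_t ~ Normal(0, sigma^2 t), E[exp(sigma*B_t)] = exp(sigma^2 t / 2); so E[X_t] = x_0 * exp((mu - sigma^2/2) t) * exp(sigma^2 t / 2) = x_0 * exp(mu t) = exp(7*t/5)/3.
Var(X_t) = E[X_t^2] - (E[X_t])^2 = x_0^2 * exp(2 mu t) * (exp(sigma^2 t) - 1) = (exp(9*t/4) - 1)*exp(14*t/5)/9.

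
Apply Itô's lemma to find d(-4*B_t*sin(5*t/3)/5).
d(-4*B_t*sin(5*t/3)/5) = (-4*B_t*cos(5*t/3)/3) dt + (-4*sin(5*t/3)/5) dB_t

Itô's formula for f(t, x): d f(t, B_t) = (f_t + (1/2) f_xx) dt + f_x dB_t. Compute partials of f(t, x) = -4*x*sin(5*t/3)/5:
  f_t(t,x)  = -4*x*cos(5*t/3)/3
  f_x(t,x)  = -4*sin(5*t/3)/5
  f_xx(t,x) = 0
Assemble drift = f_t + (1/2) f_xx = -4*x*cos(5*t/3)/3 and diffusion = f_x = -4*sin(5*t/3)/5. Substituting x = B_t:
  d(-4*B_t*sin(5*t/3)/5) = (-4*B_t*cos(5*t/3)/3) dt + (-4*sin(5*t/3)/5) dB_t.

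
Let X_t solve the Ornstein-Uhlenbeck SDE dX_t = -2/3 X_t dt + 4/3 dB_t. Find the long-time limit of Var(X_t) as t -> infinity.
lim Var(X_t) = 4/3

The OU SDE dX = -theta X dt + sigma dB admits the integrating factor exp(theta t): d(exp(theta t) X_t) = sigma exp(theta t) dB_t. Integrating from 0 to t gives X_t = x_0 * exp(-theta t) + sigma * int_0^t exp(-theta (t-s)) dB_s for any initial x_0. The Itô integral has variance (by the Itô isometry) sigma^2 * int_0^t exp(-2 theta (t - s)) ds = sigma^2 * (1 - exp(-2 theta t)) / (2 theta), independent of x_0.
With theta = 2/3, sigma = 4/3:
  Var(X_t) = (4/3)^2 * (1 - exp(-2*2/3 t)) / (2 * 2/3) = 4/3 - 4*exp(-4*t/3)/3.
As t -> infinity, exp(-2*2/3 t) -> 0, so the stationary variance is sigma^2 / (2 theta) = 4/3.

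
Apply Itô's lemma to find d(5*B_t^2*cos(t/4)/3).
d(5*B_t^2*cos(t/4)/3) = (-5*B_t^2*sin(t/4)/12 + 5*cos(t/4)/3) dt + (10*B_t*cos(t/4)/3) dB_t

Itô's formula for f(t, x): d f(t, B_t) = (f_t + (1/2) f_xx) dt + f_x dB_t. Compute partials of f(t, x) = 5*x^2*cos(t/4)/3:
  f_t(t,x)  = -5*x^2*sin(t/4)/12
  f_x(t,x)  = 10*x*cos(t/4)/3
  f_xx(t,x) = 10*cos(t/4)/3
Assemble drift = f_t + (1/2) f_xx = -5*x^2*sin(t/4)/12 + 5*cos(t/4)/3 and diffusion = f_x = 10*x*cos(t/4)/3. Substituting x = B_t:
  d(5*B_t^2*cos(t/4)/3) = (-5*B_t^2*sin(t/4)/12 + 5*cos(t/4)/3) dt + (10*B_t*cos(t/4)/3) dB_t.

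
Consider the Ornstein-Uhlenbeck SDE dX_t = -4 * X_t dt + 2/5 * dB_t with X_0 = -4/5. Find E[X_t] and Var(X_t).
E[X_t] = -4*exp(-4*t)/5; Var(X_t) = 1/50 - exp(-8*t)/50

The OU SDE dX = -theta X dt + sigma dB admits the integrating factor exp(theta t): d(exp(theta t) X_t) = sigma exp(theta t) dB_t. Integrating from 0 to t:
  X_t = x_0 * exp(-theta t) + sigma * int_0^t exp(-theta (t-s)) dB_s.
The Itô integral has mean 0 and (by the Itô isometry) variance sigma^2 * int_0^t exp(-2 theta (t - s)) ds = sigma^2 * (1 - exp(-2 theta t)) / (2 theta).
With theta = 4, sigma = 2/5, x_0 = -4/5:
  E[X_t] = -4/5 * exp(-4 t) = -4*exp(-4*t)/5
  Var(X_t) = (2/5)^2 * (1 - exp(-2*4 t)) / (2 * 4) = 1/50 - exp(-8*t)/50.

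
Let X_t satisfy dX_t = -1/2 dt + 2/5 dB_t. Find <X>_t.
<X>_t = 4*t/25

For an Itô process dX_t = a(t) dt + b(t) dB_t, the quadratic variation is <X>_t = int_0^t b(s)^2 ds (the drift term does not contribute). Here b(s) = 2/5, so
  b(s)^2 = 4/25.
Integrating from 0 to t:
  <X>_t = int_0^t (4/25) ds = 4*t/25.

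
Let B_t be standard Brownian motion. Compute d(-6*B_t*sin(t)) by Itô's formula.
d(-6*B_t*sin(t)) = (-6*B_t*cos(t)) dt + (-6*sin(t)) dB_t

Itô's formula for f(t, x): d f(t, B_t) = (f_t + (1/2) f_xx) dt + f_x dB_t. Compute partials of f(t, x) = -6*x*sin(t):
  f_t(t,x)  = -6*x*cos(t)
  f_x(t,x)  = -6*sin(t)
  f_xx(t,x) = 0
Assemble drift = f_t + (1/2) f_xx = -6*x*cos(t) and diffusion = f_x = -6*sin(t). Substituting x = B_t:
  d(-6*B_t*sin(t)) = (-6*B_t*cos(t)) dt + (-6*sin(t)) dB_t.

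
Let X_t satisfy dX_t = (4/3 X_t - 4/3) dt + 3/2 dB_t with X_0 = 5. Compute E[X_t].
E[X_t] = 4*exp(4*t/3) + 1

Taking expectations and using E[dB_t] = 0, the mean m(t) = E[X_t] satisfies the ODE m'(t) = a m(t) + b with m(0) = x_0. With a = 4/3, b = -4/3, x_0 = 5, the solution is
  m(t) = x_0 * exp(a t) + (b/a) * (exp(a t) - 1)
       = 5 * exp((4/3) t) + ((-4/3)/(4/3)) * (exp((4/3) t) - 1)
       = 4*exp(4*t/3) + 1.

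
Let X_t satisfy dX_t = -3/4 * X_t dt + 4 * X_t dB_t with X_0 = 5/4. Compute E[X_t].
E[X_t] = 5*exp(-3*t/4)/4

For GBM dX = mu X dt + sigma X dB with X_0 = x_0, apply Itô to Y = log X: dY = (mu - sigma^2/2) dt + sigma dB, so Y_t = log(x_0) + (mu - sigma^2/2) t + sigma B_t and hence X_t = x_0 * exp((mu - sigma^2/2) t + sigma B_t).
With mu = -3/4, sigma = 4, x_0 = 5/4, this gives:
  X_t = 5/4 * exp((-35/4) * t + (4) * B_t).
Since sigma*B_t ~ Normal(0, sigma^2 t), E[exp(sigma*B_t)] = exp(sigma^2 t / 2); so E[X_t] = x_0 * exp((mu - sigma^2/2) t) * exp(sigma^2 t / 2) = x_0 * exp(mu t) = 5*exp(-3*t/4)/4.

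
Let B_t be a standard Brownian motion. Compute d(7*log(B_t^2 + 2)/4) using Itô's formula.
d(7*log(B_t^2 + 2)/4) = (7*(2 - B_t^2)/(4*(B_t^2 + 2)^2)) dt + (7*B_t/(2*(B_t^2 + 2))) dB_t

Itô's formula for f(B_t) gives d f(B_t) = f'(B_t) dB_t + (1/2) f''(B_t) dt. Compute derivatives of f(x) = 7*log(x^2 + 2)/4:
  f'(x)  = 7*x/(2*(x^2 + 2))
  f''(x) = 7*(2 - x^2)/(2*(x^2 + 2)^2)
Substitute x = B_t and multiply the f'' term by 1/2:
  drift     = (1/2) * (7*(2 - x^2)/(2*(x^2 + 2)^2)) evaluated at B_t = 7*(2 - B_t^2)/(4*(B_t^2 + 2)^2)
  diffusion = (7*x/(2*(x^2 + 2))) evaluated at B_t = 7*B_t/(2*(B_t^2 + 2))
Therefore d(7*log(B_t^2 + 2)/4) = (7*(2 - B_t^2)/(4*(B_t^2 + 2)^2)) dt + (7*B_t/(2*(B_t^2 + 2))) dB_t.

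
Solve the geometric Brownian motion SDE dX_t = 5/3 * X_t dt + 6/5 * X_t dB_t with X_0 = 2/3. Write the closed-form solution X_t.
X_t = 2/3 * exp((71/75) * t + (6/5) * B_t)

For GBM dX = mu X dt + sigma X dB with X_0 = x_0, apply Itô to Y = log X: dY = (mu - sigma^2/2) dt + sigma dB, so Y_t = log(x_0) + (mu - sigma^2/2) t + sigma B_t and hence X_t = x_0 * exp((mu - sigma^2/2) t + sigma B_t).
With mu = 5/3, sigma = 6/5, x_0 = 2/3, this gives:
  X_t = 2/3 * exp((71/75) * t + (6/5) * B_t).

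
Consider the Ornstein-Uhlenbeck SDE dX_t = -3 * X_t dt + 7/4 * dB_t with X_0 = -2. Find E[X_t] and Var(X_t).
E[X_t] = -2*exp(-3*t); Var(X_t) = 49/96 - 49*exp(-6*t)/96

The OU SDE dX = -theta X dt + sigma dB admits the integrating factor exp(theta t): d(exp(theta t) X_t) = sigma exp(theta t) dB_t. Integrating from 0 to t:
  X_t = x_0 * exp(-theta t) + sigma * int_0^t exp(-theta (t-s)) dB_s.
The Itô integral has mean 0 and (by the Itô isometry) variance sigma^2 * int_0^t exp(-2 theta (t - s)) ds = sigma^2 * (1 - exp(-2 theta t)) / (2 theta).
With theta = 3, sigma = 7/4, x_0 = -2:
  E[X_t] = -2 * exp(-3 t) = -2*exp(-3*t)
  Var(X_t) = (7/4)^2 * (1 - exp(-2*3 t)) / (2 * 3) = 49/96 - 49*exp(-6*t)/96.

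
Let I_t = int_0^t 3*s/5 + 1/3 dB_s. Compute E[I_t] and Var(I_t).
E[I_t] = 0; Var(I_t) = t*(27*t^2 + 45*t + 25)/225

The Itô integral of a deterministic integrand f(s) has mean 0 because each increment f(s) * (B_{s+ds} - B_s) has mean 0. By the Itô isometry:
  Var( int_0^t f(s) dB_s ) = E[ (int_0^t f(s) dB_s)^2 ] = int_0^t f(s)^2 ds.
Here f(s) = 3*s/5 + 1/3, so f(s)^2 = (9*s + 5)^2/225. Integrate:
  int_0^t ((9*s + 5)^2/225) ds = t*(27*t^2 + 45*t + 25)/225.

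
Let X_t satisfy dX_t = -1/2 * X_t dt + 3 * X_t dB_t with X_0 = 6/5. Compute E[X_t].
E[X_t] = 6*exp(-t/2)/5

For GBM dX = mu X dt + sigma X dB with X_0 = x_0, apply Itô to Y = log X: dY = (mu - sigma^2/2) dt + sigma dB, so Y_t = log(x_0) + (mu - sigma^2/2) t + sigma B_t and hence X_t = x_0 * exp((mu - sigma^2/2) t + sigma B_t).
With mu = -1/2, sigma = 3, x_0 = 6/5, this gives:
  X_t = 6/5 * exp((-5) * t + (3) * B_t).
Since sigma*B_t ~ Normal(0, sigma^2 t), E[exp(sigma*B_t)] = exp(sigma^2 t / 2); so E[X_t] = x_0 * exp((mu - sigma^2/2) t) * exp(sigma^2 t / 2) = x_0 * exp(mu t) = 6*exp(-t/2)/5.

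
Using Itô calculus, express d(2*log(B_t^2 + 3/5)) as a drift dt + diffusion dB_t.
d(2*log(B_t^2 + 3/5)) = (10*(3 - 5*B_t^2)/(5*B_t^2 + 3)^2) dt + (20*B_t/(5*B_t^2 + 3)) dB_t

Itô's formula for f(B_t) gives d f(B_t) = f'(B_t) dB_t + (1/2) f''(B_t) dt. Compute derivatives of f(x) = 2*log(x^2 + 3/5):
  f'(x)  = 20*x/(5*x^2 + 3)
  f''(x) = 20*(3 - 5*x^2)/(5*x^2 + 3)^2
Substitute x = B_t and multiply the f'' term by 1/2:
  drift     = (1/2) * (20*(3 - 5*x^2)/(5*x^2 + 3)^2) evaluated at B_t = 10*(3 - 5*B_t^2)/(5*B_t^2 + 3)^2
  diffusion = (20*x/(5*x^2 + 3)) evaluated at B_t = 20*B_t/(5*B_t^2 + 3)
Therefore d(2*log(B_t^2 + 3/5)) = (10*(3 - 5*B_t^2)/(5*B_t^2 + 3)^2) dt + (20*B_t/(5*B_t^2 + 3)) dB_t.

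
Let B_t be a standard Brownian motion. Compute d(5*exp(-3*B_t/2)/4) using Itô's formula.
d(5*exp(-3*B_t/2)/4) = (45*exp(-3*B_t/2)/32) dt + (-15*exp(-3*B_t/2)/8) dB_t

Itô's formula for f(B_t) gives d f(B_t) = f'(B_t) dB_t + (1/2) f''(B_t) dt. Compute derivatives of f(x) = 5*exp(-3*x/2)/4:
  f'(x)  = -15*exp(-3*x/2)/8
  f''(x) = 45*exp(-3*x/2)/16
Substitute x = B_t and multiply the f'' term by 1/2:
  drift     = (1/2) * (45*exp(-3*x/2)/16) evaluated at B_t = 45*exp(-3*B_t/2)/32
  diffusion = (-15*exp(-3*x/2)/8) evaluated at B_t = -15*exp(-3*B_t/2)/8
Therefore d(5*exp(-3*B_t/2)/4) = (45*exp(-3*B_t/2)/32) dt + (-15*exp(-3*B_t/2)/8) dB_t.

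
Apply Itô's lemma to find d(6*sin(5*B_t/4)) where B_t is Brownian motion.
d(6*sin(5*B_t/4)) = (-75*sin(5*B_t/4)/16) dt + (15*cos(5*B_t/4)/2) dB_t

Itô's formula for f(B_t) gives d f(B_t) = f'(B_t) dB_t + (1/2) f''(B_t) dt. Compute derivatives of f(x) = 6*sin(5*x/4):
  f'(x)  = 15*cos(5*x/4)/2
  f''(x) = -75*sin(5*x/4)/8
Substitute x = B_t and multiply the f'' term by 1/2:
  drift     = (1/2) * (-75*sin(5*x/4)/8) evaluated at B_t = -75*sin(5*B_t/4)/16
  diffusion = (15*cos(5*x/4)/2) evaluated at B_t = 15*cos(5*B_t/4)/2
Therefore d(6*sin(5*B_t/4)) = (-75*sin(5*B_t/4)/16) dt + (15*cos(5*B_t/4)/2) dB_t.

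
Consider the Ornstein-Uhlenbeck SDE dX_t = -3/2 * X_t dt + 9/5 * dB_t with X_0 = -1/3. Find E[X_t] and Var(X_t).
E[X_t] = -exp(-3*t/2)/3; Var(X_t) = 27/25 - 27*exp(-3*t)/25

The OU SDE dX = -theta X dt + sigma dB admits the integrating factor exp(theta t): d(exp(theta t) X_t) = sigma exp(theta t) dB_t. Integrating from 0 to t:
  X_t = x_0 * exp(-theta t) + sigma * int_0^t exp(-theta (t-s)) dB_s.
The Itô integral has mean 0 and (by the Itô isometry) variance sigma^2 * int_0^t exp(-2 theta (t - s)) ds = sigma^2 * (1 - exp(-2 theta t)) / (2 theta).
With theta = 3/2, sigma = 9/5, x_0 = -1/3:
  E[X_t] = -1/3 * exp(-3/2 t) = -exp(-3*t/2)/3
  Var(X_t) = (9/5)^2 * (1 - exp(-2*3/2 t)) / (2 * 3/2) = 27/25 - 27*exp(-3*t)/25.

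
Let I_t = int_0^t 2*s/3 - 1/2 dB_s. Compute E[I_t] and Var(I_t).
E[I_t] = 0; Var(I_t) = t*(16*t^2 - 36*t + 27)/108

The Itô integral of a deterministic integrand f(s) has mean 0 because each increment f(s) * (B_{s+ds} - B_s) has mean 0. By the Itô isometry:
  Var( int_0^t f(s) dB_s ) = E[ (int_0^t f(s) dB_s)^2 ] = int_0^t f(s)^2 ds.
Here f(s) = 2*s/3 - 1/2, so f(s)^2 = (4*s - 3)^2/36. Integrate:
  int_0^t ((4*s - 3)^2/36) ds = t*(16*t^2 - 36*t + 27)/108.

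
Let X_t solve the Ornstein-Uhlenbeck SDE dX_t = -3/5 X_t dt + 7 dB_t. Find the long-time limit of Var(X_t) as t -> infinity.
lim Var(X_t) = 245/6

The OU SDE dX = -theta X dt + sigma dB admits the integrating factor exp(theta t): d(exp(theta t) X_t) = sigma exp(theta t) dB_t. Integrating from 0 to t gives X_t = x_0 * exp(-theta t) + sigma * int_0^t exp(-theta (t-s)) dB_s for any initial x_0. The Itô integral has variance (by the Itô isometry) sigma^2 * int_0^t exp(-2 theta (t - s)) ds = sigma^2 * (1 - exp(-2 theta t)) / (2 theta), independent of x_0.
With theta = 3/5, sigma = 7:
  Var(X_t) = (7)^2 * (1 - exp(-2*3/5 t)) / (2 * 3/5) = 245/6 - 245*exp(-6*t/5)/6.
As t -> infinity, exp(-2*3/5 t) -> 0, so the stationary variance is sigma^2 / (2 theta) = 245/6.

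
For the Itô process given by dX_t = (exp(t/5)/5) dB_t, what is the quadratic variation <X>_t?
<X>_t = exp(2*t/5)/10 - 1/10

For an Itô process dX_t = a(t) dt + b(t) dB_t, the quadratic variation is <X>_t = int_0^t b(s)^2 ds (the drift term does not contribute). Here b(s) = exp(s/5)/5, so
  b(s)^2 = exp(2*s/5)/25.
Integrating from 0 to t:
  <X>_t = int_0^t (exp(2*s/5)/25) ds = exp(2*t/5)/10 - 1/10.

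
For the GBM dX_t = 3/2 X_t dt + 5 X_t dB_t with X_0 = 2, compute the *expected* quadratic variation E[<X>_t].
E[<X>_t] = 25*exp(28*t)/7 - 25/7

<X>_t = int_0^t (5 * X_s)^2 ds. Taking expectation inside the integral: E[<X>_t] = 5^2 * int_0^t E[X_s^2] ds. For GBM, E[X_s^2] = x_0^2 * exp((2 mu + sigma^2) s). Integrating:
  E[<X>_t] = 5^2 * 2^2 * (exp((2*(3/2) + 5^2) t) - 1) / (2*(3/2) + 5^2)
           = 5^2 * 2^2 * (exp(28 t) - 1) / 28 = 25*exp(28*t)/7 - 25/7.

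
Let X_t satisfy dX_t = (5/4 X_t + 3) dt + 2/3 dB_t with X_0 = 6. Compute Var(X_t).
Var(X_t) = 8*exp(5*t/2)/45 - 8/45

The variance V(t) = Var(X_t) satisfies V'(t) = 2 a V(t) + c^2 with V(0) = 0 (drift coefficient is linear in X, diffusion is constant). With a = 5/4, c = 2/3, the solution is
  V(t) = (c^2 / (2 a)) * (exp(2 a t) - 1)
       = ((2/3)^2 / (2*(5/4))) * (exp((5/2) t) - 1)
       = 8*exp(5*t/2)/45 - 8/45.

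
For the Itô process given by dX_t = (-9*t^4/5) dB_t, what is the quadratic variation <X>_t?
<X>_t = 9*t^9/25

For an Itô process dX_t = a(t) dt + b(t) dB_t, the quadratic variation is <X>_t = int_0^t b(s)^2 ds (the drift term does not contribute). Here b(s) = -9*s^4/5, so
  b(s)^2 = 81*s^8/25.
Integrating from 0 to t:
  <X>_t = int_0^t (81*s^8/25) ds = 9*t^9/25.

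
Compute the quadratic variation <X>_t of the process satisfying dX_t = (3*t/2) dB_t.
<X>_t = 3*t^3/4

For an Itô process dX_t = a(t) dt + b(t) dB_t, the quadratic variation is <X>_t = int_0^t b(s)^2 ds (the drift term does not contribute). Here b(s) = 3*s/2, so
  b(s)^2 = 9*s^2/4.
Integrating from 0 to t:
  <X>_t = int_0^t (9*s^2/4) ds = 3*t^3/4.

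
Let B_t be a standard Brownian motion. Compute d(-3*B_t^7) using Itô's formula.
d(-3*B_t^7) = (-63*B_t^5) dt + (-21*B_t^6) dB_t

Itô's formula for f(B_t) gives d f(B_t) = f'(B_t) dB_t + (1/2) f''(B_t) dt. Compute derivatives of f(x) = -3*x^7:
  f'(x)  = -21*x^6
  f''(x) = -126*x^5
Substitute x = B_t and multiply the f'' term by 1/2:
  drift     = (1/2) * (-126*x^5) evaluated at B_t = -63*B_t^5
  diffusion = (-21*x^6) evaluated at B_t = -21*B_t^6
Therefore d(-3*B_t^7) = (-63*B_t^5) dt + (-21*B_t^6) dB_t.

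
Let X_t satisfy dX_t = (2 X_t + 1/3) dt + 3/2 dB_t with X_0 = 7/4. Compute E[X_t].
E[X_t] = 23*exp(2*t)/12 - 1/6

Taking expectations and using E[dB_t] = 0, the mean m(t) = E[X_t] satisfies the ODE m'(t) = a m(t) + b with m(0) = x_0. With a = 2, b = 1/3, x_0 = 7/4, the solution is
  m(t) = x_0 * exp(a t) + (b/a) * (exp(a t) - 1)
       = (7/4) * exp(2 t) + ((1/3)/2) * (exp(2 t) - 1)
       = 23*exp(2*t)/12 - 1/6.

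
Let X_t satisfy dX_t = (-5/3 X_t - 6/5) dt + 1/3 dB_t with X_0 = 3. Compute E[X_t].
E[X_t] = -18/25 + 93*exp(-5*t/3)/25

Taking expectations and using E[dB_t] = 0, the mean m(t) = E[X_t] satisfies the ODE m'(t) = a m(t) + b with m(0) = x_0. With a = -5/3, b = -6/5, x_0 = 3, the solution is
  m(t) = x_0 * exp(a t) + (b/a) * (exp(a t) - 1)
       = 3 * exp((-5/3) t) + ((-6/5)/(-5/3)) * (exp((-5/3) t) - 1)
       = -18/25 + 93*exp(-5*t/3)/25.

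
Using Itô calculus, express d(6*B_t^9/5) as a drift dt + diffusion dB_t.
d(6*B_t^9/5) = (216*B_t^7/5) dt + (54*B_t^8/5) dB_t

Itô's formula for f(B_t) gives d f(B_t) = f'(B_t) dB_t + (1/2) f''(B_t) dt. Compute derivatives of f(x) = 6*x^9/5:
  f'(x)  = 54*x^8/5
  f''(x) = 432*x^7/5
Substitute x = B_t and multiply the f'' term by 1/2:
  drift     = (1/2) * (432*x^7/5) evaluated at B_t = 216*B_t^7/5
  diffusion = (54*x^8/5) evaluated at B_t = 54*B_t^8/5
Therefore d(6*B_t^9/5) = (216*B_t^7/5) dt + (54*B_t^8/5) dB_t.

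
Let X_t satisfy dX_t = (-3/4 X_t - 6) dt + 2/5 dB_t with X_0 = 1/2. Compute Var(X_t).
Var(X_t) = 8/75 - 8*exp(-3*t/2)/75

The variance V(t) = Var(X_t) satisfies V'(t) = 2 a V(t) + c^2 with V(0) = 0 (drift coefficient is linear in X, diffusion is constant). With a = -3/4, c = 2/5, the solution is
  V(t) = (c^2 / (2 a)) * (exp(2 a t) - 1)
       = ((2/5)^2 / (2*(-3/4))) * (exp((-3/2) t) - 1)
       = 8/75 - 8*exp(-3*t/2)/75.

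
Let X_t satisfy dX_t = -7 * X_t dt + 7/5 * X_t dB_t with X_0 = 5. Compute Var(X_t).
Var(X_t) = (25*exp(49*t/25) - 25)*exp(-14*t)

For GBM dX = mu X dt + sigma X dB with X_0 = x_0, apply Itô to Y = log X: dY = (mu - sigma^2/2) dt + sigma dB, so Y_t = log(x_0) + (mu - sigma^2/2) t + sigma B_t and hence X_t = x_0 * exp((mu - sigma^2/2) t + sigma B_t).
With mu = -7, sigma = 7/5, x_0 = 5, this gives:
  X_t = 5 * exp((-399/50) * t + (7/5) * B_t).
Since sigma*B_t ~ Normal(0, sigma^2 t), E[exp(sigma*B_t)] = exp(sigma^2 t / 2); so E[X_t] = x_0 * exp((mu - sigma^2/2) t) * exp(sigma^2 t / 2) = x_0 * exp(mu t) = 5*exp(-7*t).
Var(X_t) = E[X_t^2] - (E[X_t])^2 = x_0^2 * exp(2 mu t) * (exp(sigma^2 t) - 1) = (25*exp(49*t/25) - 25)*exp(-14*t).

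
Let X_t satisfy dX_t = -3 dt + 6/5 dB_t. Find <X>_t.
<X>_t = 36*t/25

For an Itô process dX_t = a(t) dt + b(t) dB_t, the quadratic variation is <X>_t = int_0^t b(s)^2 ds (the drift term does not contribute). Here b(s) = 6/5, so
  b(s)^2 = 36/25.
Integrating from 0 to t:
  <X>_t = int_0^t (36/25) ds = 36*t/25.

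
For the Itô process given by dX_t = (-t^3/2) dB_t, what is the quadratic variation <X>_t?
<X>_t = t^7/28

For an Itô process dX_t = a(t) dt + b(t) dB_t, the quadratic variation is <X>_t = int_0^t b(s)^2 ds (the drift term does not contribute). Here b(s) = -s^3/2, so
  b(s)^2 = s^6/4.
Integrating from 0 to t:
  <X>_t = int_0^t (s^6/4) ds = t^7/28.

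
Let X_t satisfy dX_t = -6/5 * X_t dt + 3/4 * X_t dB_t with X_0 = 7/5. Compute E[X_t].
E[X_t] = 7*exp(-6*t/5)/5

For GBM dX = mu X dt + sigma X dB with X_0 = x_0, apply Itô to Y = log X: dY = (mu - sigma^2/2) dt + sigma dB, so Y_t = log(x_0) + (mu - sigma^2/2) t + sigma B_t and hence X_t = x_0 * exp((mu - sigma^2/2) t + sigma B_t).
With mu = -6/5, sigma = 3/4, x_0 = 7/5, this gives:
  X_t = 7/5 * exp((-237/160) * t + (3/4) * B_t).
Since sigma*B_t ~ Normal(0, sigma^2 t), E[exp(sigma*B_t)] = exp(sigma^2 t / 2); so E[X_t] = x_0 * exp((mu - sigma^2/2) t) * exp(sigma^2 t / 2) = x_0 * exp(mu t) = 7*exp(-6*t/5)/5.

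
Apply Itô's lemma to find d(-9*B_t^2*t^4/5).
d(-9*B_t^2*t^4/5) = (9*t^3*(-4*B_t^2 - t)/5) dt + (-18*B_t*t^4/5) dB_t

Itô's formula for f(t, x): d f(t, B_t) = (f_t + (1/2) f_xx) dt + f_x dB_t. Compute partials of f(t, x) = -9*t^4*x^2/5:
  f_t(t,x)  = -36*t^3*x^2/5
  f_x(t,x)  = -18*t^4*x/5
  f_xx(t,x) = -18*t^4/5
Assemble drift = f_t + (1/2) f_xx = 9*t^3*(-t - 4*x^2)/5 and diffusion = f_x = -18*t^4*x/5. Substituting x = B_t:
  d(-9*B_t^2*t^4/5) = (9*t^3*(-4*B_t^2 - t)/5) dt + (-18*B_t*t^4/5) dB_t.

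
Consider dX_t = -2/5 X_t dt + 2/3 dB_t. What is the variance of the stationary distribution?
lim Var(X_t) = 5/9

The OU SDE dX = -theta X dt + sigma dB admits the integrating factor exp(theta t): d(exp(theta t) X_t) = sigma exp(theta t) dB_t. Integrating from 0 to t gives X_t = x_0 * exp(-theta t) + sigma * int_0^t exp(-theta (t-s)) dB_s for any initial x_0. The Itô integral has variance (by the Itô isometry) sigma^2 * int_0^t exp(-2 theta (t - s)) ds = sigma^2 * (1 - exp(-2 theta t)) / (2 theta), independent of x_0.
With theta = 2/5, sigma = 2/3:
  Var(X_t) = (2/3)^2 * (1 - exp(-2*2/5 t)) / (2 * 2/5) = 5/9 - 5*exp(-4*t/5)/9.
As t -> infinity, exp(-2*2/5 t) -> 0, so the stationary variance is sigma^2 / (2 theta) = 5/9.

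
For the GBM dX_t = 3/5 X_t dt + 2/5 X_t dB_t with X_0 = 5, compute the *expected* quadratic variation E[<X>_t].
E[<X>_t] = 50*exp(34*t/25)/17 - 50/17

<X>_t = int_0^t ((2/5) * X_s)^2 ds. Taking expectation inside the integral: E[<X>_t] = (2/5)^2 * int_0^t E[X_s^2] ds. For GBM, E[X_s^2] = x_0^2 * exp((2 mu + sigma^2) s). Integrating:
  E[<X>_t] = (2/5)^2 * 5^2 * (exp((2*(3/5) + (2/5)^2) t) - 1) / (2*(3/5) + (2/5)^2)
           = (2/5)^2 * 5^2 * (exp((34/25) t) - 1) / (34/25) = 50*exp(34*t/25)/17 - 50/17.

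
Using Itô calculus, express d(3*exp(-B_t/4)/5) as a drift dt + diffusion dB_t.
d(3*exp(-B_t/4)/5) = (3*exp(-B_t/4)/160) dt + (-3*exp(-B_t/4)/20) dB_t

Itô's formula for f(B_t) gives d f(B_t) = f'(B_t) dB_t + (1/2) f''(B_t) dt. Compute derivatives of f(x) = 3*exp(-x/4)/5:
  f'(x)  = -3*exp(-x/4)/20
  f''(x) = 3*exp(-x/4)/80
Substitute x = B_t and multiply the f'' term by 1/2:
  drift     = (1/2) * (3*exp(-x/4)/80) evaluated at B_t = 3*exp(-B_t/4)/160
  diffusion = (-3*exp(-x/4)/20) evaluated at B_t = -3*exp(-B_t/4)/20
Therefore d(3*exp(-B_t/4)/5) = (3*exp(-B_t/4)/160) dt + (-3*exp(-B_t/4)/20) dB_t.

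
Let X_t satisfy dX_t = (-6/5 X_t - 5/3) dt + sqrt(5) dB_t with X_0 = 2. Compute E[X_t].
E[X_t] = -25/18 + 61*exp(-6*t/5)/18

Taking expectations and using E[dB_t] = 0, the mean m(t) = E[X_t] satisfies the ODE m'(t) = a m(t) + b with m(0) = x_0. With a = -6/5, b = -5/3, x_0 = 2, the solution is
  m(t) = x_0 * exp(a t) + (b/a) * (exp(a t) - 1)
       = 2 * exp((-6/5) t) + ((-5/3)/(-6/5)) * (exp((-6/5) t) - 1)
       = -25/18 + 61*exp(-6*t/5)/18.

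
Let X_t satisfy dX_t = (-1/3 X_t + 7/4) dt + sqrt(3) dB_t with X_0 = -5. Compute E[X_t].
E[X_t] = 21/4 - 41*exp(-t/3)/4

Taking expectations and using E[dB_t] = 0, the mean m(t) = E[X_t] satisfies the ODE m'(t) = a m(t) + b with m(0) = x_0. With a = -1/3, b = 7/4, x_0 = -5, the solution is
  m(t) = x_0 * exp(a t) + (b/a) * (exp(a t) - 1)
       = (-5) * exp((-1/3) t) + ((7/4)/(-1/3)) * (exp((-1/3) t) - 1)
       = 21/4 - 41*exp(-t/3)/4.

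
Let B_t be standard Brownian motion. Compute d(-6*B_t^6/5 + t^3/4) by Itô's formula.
d(-6*B_t^6/5 + t^3/4) = (-18*B_t^4 + 3*t^2/4) dt + (-36*B_t^5/5) dB_t

Itô's formula for f(t, x): d f(t, B_t) = (f_t + (1/2) f_xx) dt + f_x dB_t. Compute partials of f(t, x) = t^3/4 - 6*x^6/5:
  f_t(t,x)  = 3*t^2/4
  f_x(t,x)  = -36*x^5/5
  f_xx(t,x) = -36*x^4
Assemble drift = f_t + (1/2) f_xx = 3*t^2/4 - 18*x^4 and diffusion = f_x = -36*x^5/5. Substituting x = B_t:
  d(-6*B_t^6/5 + t^3/4) = (-18*B_t^4 + 3*t^2/4) dt + (-36*B_t^5/5) dB_t.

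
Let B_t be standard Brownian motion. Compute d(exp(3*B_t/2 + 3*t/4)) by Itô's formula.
d(exp(3*B_t/2 + 3*t/4)) = (15*exp(3*B_t/2 + 3*t/4)/8) dt + (3*exp(3*B_t/2 + 3*t/4)/2) dB_t

Itô's formula for f(t, x): d f(t, B_t) = (f_t + (1/2) f_xx) dt + f_x dB_t. Compute partials of f(t, x) = exp(3*t/4 + 3*x/2):
  f_t(t,x)  = 3*exp(3*t/4 + 3*x/2)/4
  f_x(t,x)  = 3*exp(3*t/4 + 3*x/2)/2
  f_xx(t,x) = 9*exp(3*t/4 + 3*x/2)/4
Assemble drift = f_t + (1/2) f_xx = 15*exp(3*t/4 + 3*x/2)/8 and diffusion = f_x = 3*exp(3*t/4 + 3*x/2)/2. Substituting x = B_t:
  d(exp(3*B_t/2 + 3*t/4)) = (15*exp(3*B_t/2 + 3*t/4)/8) dt + (3*exp(3*B_t/2 + 3*t/4)/2) dB_t.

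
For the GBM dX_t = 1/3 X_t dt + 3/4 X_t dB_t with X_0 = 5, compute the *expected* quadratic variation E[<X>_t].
E[<X>_t] = 675*exp(59*t/48)/59 - 675/59

<X>_t = int_0^t ((3/4) * X_s)^2 ds. Taking expectation inside the integral: E[<X>_t] = (3/4)^2 * int_0^t E[X_s^2] ds. For GBM, E[X_s^2] = x_0^2 * exp((2 mu + sigma^2) s). Integrating:
  E[<X>_t] = (3/4)^2 * 5^2 * (exp((2*(1/3) + (3/4)^2) t) - 1) / (2*(1/3) + (3/4)^2)
           = (3/4)^2 * 5^2 * (exp((59/48) t) - 1) / (59/48) = 675*exp(59*t/48)/59 - 675/59.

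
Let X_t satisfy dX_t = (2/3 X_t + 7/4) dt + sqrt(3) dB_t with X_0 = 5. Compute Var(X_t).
Var(X_t) = 9*exp(4*t/3)/4 - 9/4

The variance V(t) = Var(X_t) satisfies V'(t) = 2 a V(t) + c^2 with V(0) = 0 (drift coefficient is linear in X, diffusion is constant). With a = 2/3, c = sqrt(3), the solution is
  V(t) = (c^2 / (2 a)) * (exp(2 a t) - 1)
       = (sqrt(3)^2 / (2*(2/3))) * (exp((4/3) t) - 1)
       = 9*exp(4*t/3)/4 - 9/4.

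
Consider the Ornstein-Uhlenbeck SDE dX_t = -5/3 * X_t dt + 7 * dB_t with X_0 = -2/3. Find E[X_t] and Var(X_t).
E[X_t] = -2*exp(-5*t/3)/3; Var(X_t) = 147/10 - 147*exp(-10*t/3)/10

The OU SDE dX = -theta X dt + sigma dB admits the integrating factor exp(theta t): d(exp(theta t) X_t) = sigma exp(theta t) dB_t. Integrating from 0 to t:
  X_t = x_0 * exp(-theta t) + sigma * int_0^t exp(-theta (t-s)) dB_s.
The Itô integral has mean 0 and (by the Itô isometry) variance sigma^2 * int_0^t exp(-2 theta (t - s)) ds = sigma^2 * (1 - exp(-2 theta t)) / (2 theta).
With theta = 5/3, sigma = 7, x_0 = -2/3:
  E[X_t] = -2/3 * exp(-5/3 t) = -2*exp(-5*t/3)/3
  Var(X_t) = (7)^2 * (1 - exp(-2*5/3 t)) / (2 * 5/3) = 147/10 - 147*exp(-10*t/3)/10.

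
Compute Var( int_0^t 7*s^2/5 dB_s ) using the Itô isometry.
Var = 49*t^5/125

The Itô integral of a deterministic integrand f(s) has mean 0 because each increment f(s) * (B_{s+ds} - B_s) has mean 0. By the Itô isometry:
  Var( int_0^t f(s) dB_s ) = E[ (int_0^t f(s) dB_s)^2 ] = int_0^t f(s)^2 ds.
Here f(s) = 7*s^2/5, so f(s)^2 = 49*s^4/25. Integrate:
  int_0^t (49*s^4/25) ds = 49*t^5/125.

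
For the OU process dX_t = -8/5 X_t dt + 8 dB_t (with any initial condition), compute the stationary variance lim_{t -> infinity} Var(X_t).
lim Var(X_t) = 20

The OU SDE dX = -theta X dt + sigma dB admits the integrating factor exp(theta t): d(exp(theta t) X_t) = sigma exp(theta t) dB_t. Integrating from 0 to t gives X_t = x_0 * exp(-theta t) + sigma * int_0^t exp(-theta (t-s)) dB_s for any initial x_0. The Itô integral has variance (by the Itô isometry) sigma^2 * int_0^t exp(-2 theta (t - s)) ds = sigma^2 * (1 - exp(-2 theta t)) / (2 theta), independent of x_0.
With theta = 8/5, sigma = 8:
  Var(X_t) = (8)^2 * (1 - exp(-2*8/5 t)) / (2 * 8/5) = 20 - 20*exp(-16*t/5).
As t -> infinity, exp(-2*8/5 t) -> 0, so the stationary variance is sigma^2 / (2 theta) = 20.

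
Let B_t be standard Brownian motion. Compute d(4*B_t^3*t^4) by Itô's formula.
d(4*B_t^3*t^4) = (4*B_t*t^3*(4*B_t^2 + 3*t)) dt + (12*B_t^2*t^4) dB_t

Itô's formula for f(t, x): d f(t, B_t) = (f_t + (1/2) f_xx) dt + f_x dB_t. Compute partials of f(t, x) = 4*t^4*x^3:
  f_t(t,x)  = 16*t^3*x^3
  f_x(t,x)  = 12*t^4*x^2
  f_xx(t,x) = 24*t^4*x
Assemble drift = f_t + (1/2) f_xx = 4*t^3*x*(3*t + 4*x^2) and diffusion = f_x = 12*t^4*x^2. Substituting x = B_t:
  d(4*B_t^3*t^4) = (4*B_t*t^3*(4*B_t^2 + 3*t)) dt + (12*B_t^2*t^4) dB_t.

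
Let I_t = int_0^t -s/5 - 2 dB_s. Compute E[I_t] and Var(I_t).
E[I_t] = 0; Var(I_t) = t*(t^2 + 30*t + 300)/75

The Itô integral of a deterministic integrand f(s) has mean 0 because each increment f(s) * (B_{s+ds} - B_s) has mean 0. By the Itô isometry:
  Var( int_0^t f(s) dB_s ) = E[ (int_0^t f(s) dB_s)^2 ] = int_0^t f(s)^2 ds.
Here f(s) = -s/5 - 2, so f(s)^2 = (s + 10)^2/25. Integrate:
  int_0^t ((s + 10)^2/25) ds = t*(t^2 + 30*t + 300)/75.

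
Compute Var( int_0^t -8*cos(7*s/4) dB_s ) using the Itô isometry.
Var = 32*t + 64*sin(7*t/2)/7

The Itô integral of a deterministic integrand f(s) has mean 0 because each increment f(s) * (B_{s+ds} - B_s) has mean 0. By the Itô isometry:
  Var( int_0^t f(s) dB_s ) = E[ (int_0^t f(s) dB_s)^2 ] = int_0^t f(s)^2 ds.
Here f(s) = -8*cos(7*s/4), so f(s)^2 = 64*cos(7*s/4)^2. Integrate:
  int_0^t (64*cos(7*s/4)^2) ds = 32*t + 64*sin(7*t/2)/7.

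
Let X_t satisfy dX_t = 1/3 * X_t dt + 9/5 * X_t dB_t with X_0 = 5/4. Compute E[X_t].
E[X_t] = 5*exp(t/3)/4

For GBM dX = mu X dt + sigma X dB with X_0 = x_0, apply Itô to Y = log X: dY = (mu - sigma^2/2) dt + sigma dB, so Y_t = log(x_0) + (mu - sigma^2/2) t + sigma B_t and hence X_t = x_0 * exp((mu - sigma^2/2) t + sigma B_t).
With mu = 1/3, sigma = 9/5, x_0 = 5/4, this gives:
  X_t = 5/4 * exp((-193/150) * t + (9/5) * B_t).
Since sigma*B_t ~ Normal(0, sigma^2 t), E[exp(sigma*B_t)] = exp(sigma^2 t / 2); so E[X_t] = x_0 * exp((mu - sigma^2/2) t) * exp(sigma^2 t / 2) = x_0 * exp(mu t) = 5*exp(t/3)/4.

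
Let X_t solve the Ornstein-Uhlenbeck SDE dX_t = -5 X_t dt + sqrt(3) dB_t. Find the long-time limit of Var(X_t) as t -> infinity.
lim Var(X_t) = 3/10

The OU SDE dX = -theta X dt + sigma dB admits the integrating factor exp(theta t): d(exp(theta t) X_t) = sigma exp(theta t) dB_t. Integrating from 0 to t gives X_t = x_0 * exp(-theta t) + sigma * int_0^t exp(-theta (t-s)) dB_s for any initial x_0. The Itô integral has variance (by the Itô isometry) sigma^2 * int_0^t exp(-2 theta (t - s)) ds = sigma^2 * (1 - exp(-2 theta t)) / (2 theta), independent of x_0.
With theta = 5, sigma = sqrt(3):
  Var(X_t) = (sqrt(3))^2 * (1 - exp(-2*5 t)) / (2 * 5) = 3/10 - 3*exp(-10*t)/10.
As t -> infinity, exp(-2*5 t) -> 0, so the stationary variance is sigma^2 / (2 theta) = 3/10.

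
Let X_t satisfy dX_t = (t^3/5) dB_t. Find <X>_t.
<X>_t = t^7/175

For an Itô process dX_t = a(t) dt + b(t) dB_t, the quadratic variation is <X>_t = int_0^t b(s)^2 ds (the drift term does not contribute). Here b(s) = s^3/5, so
  b(s)^2 = s^6/25.
Integrating from 0 to t:
  <X>_t = int_0^t (s^6/25) ds = t^7/175.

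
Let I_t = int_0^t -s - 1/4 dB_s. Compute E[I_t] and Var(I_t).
E[I_t] = 0; Var(I_t) = t*(16*t^2 + 12*t + 3)/48

The Itô integral of a deterministic integrand f(s) has mean 0 because each increment f(s) * (B_{s+ds} - B_s) has mean 0. By the Itô isometry:
  Var( int_0^t f(s) dB_s ) = E[ (int_0^t f(s) dB_s)^2 ] = int_0^t f(s)^2 ds.
Here f(s) = -s - 1/4, so f(s)^2 = (4*s + 1)^2/16. Integrate:
  int_0^t ((4*s + 1)^2/16) ds = t*(16*t^2 + 12*t + 3)/48.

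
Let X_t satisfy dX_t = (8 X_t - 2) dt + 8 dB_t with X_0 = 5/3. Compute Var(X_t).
Var(X_t) = 4*exp(16*t) - 4

The variance V(t) = Var(X_t) satisfies V'(t) = 2 a V(t) + c^2 with V(0) = 0 (drift coefficient is linear in X, diffusion is constant). With a = 8, c = 8, the solution is
  V(t) = (c^2 / (2 a)) * (exp(2 a t) - 1)
       = (8^2 / (2*8)) * (exp(16 t) - 1)
       = 4*exp(16*t) - 4.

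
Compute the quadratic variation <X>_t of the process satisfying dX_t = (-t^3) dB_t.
<X>_t = t^7/7

For an Itô process dX_t = a(t) dt + b(t) dB_t, the quadratic variation is <X>_t = int_0^t b(s)^2 ds (the drift term does not contribute). Here b(s) = -s^3, so
  b(s)^2 = s^6.
Integrating from 0 to t:
  <X>_t = int_0^t (s^6) ds = t^7/7.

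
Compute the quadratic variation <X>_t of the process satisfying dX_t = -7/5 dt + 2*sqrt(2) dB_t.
<X>_t = 8*t

For an Itô process dX_t = a(t) dt + b(t) dB_t, the quadratic variation is <X>_t = int_0^t b(s)^2 ds (the drift term does not contribute). Here b(s) = 2*sqrt(2), so
  b(s)^2 = 8.
Integrating from 0 to t:
  <X>_t = int_0^t (8) ds = 8*t.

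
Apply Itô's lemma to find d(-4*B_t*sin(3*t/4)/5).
d(-4*B_t*sin(3*t/4)/5) = (-3*B_t*cos(3*t/4)/5) dt + (-4*sin(3*t/4)/5) dB_t

Itô's formula for f(t, x): d f(t, B_t) = (f_t + (1/2) f_xx) dt + f_x dB_t. Compute partials of f(t, x) = -4*x*sin(3*t/4)/5:
  f_t(t,x)  = -3*x*cos(3*t/4)/5
  f_x(t,x)  = -4*sin(3*t/4)/5
  f_xx(t,x) = 0
Assemble drift = f_t + (1/2) f_xx = -3*x*cos(3*t/4)/5 and diffusion = f_x = -4*sin(3*t/4)/5. Substituting x = B_t:
  d(-4*B_t*sin(3*t/4)/5) = (-3*B_t*cos(3*t/4)/5) dt + (-4*sin(3*t/4)/5) dB_t.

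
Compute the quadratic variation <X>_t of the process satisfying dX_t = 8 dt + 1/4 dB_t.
<X>_t = t/16

For an Itô process dX_t = a(t) dt + b(t) dB_t, the quadratic variation is <X>_t = int_0^t b(s)^2 ds (the drift term does not contribute). Here b(s) = 1/4, so
  b(s)^2 = 1/16.
Integrating from 0 to t:
  <X>_t = int_0^t (1/16) ds = t/16.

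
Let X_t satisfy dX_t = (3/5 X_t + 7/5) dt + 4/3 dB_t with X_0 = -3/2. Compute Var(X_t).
Var(X_t) = 40*exp(6*t/5)/27 - 40/27

The variance V(t) = Var(X_t) satisfies V'(t) = 2 a V(t) + c^2 with V(0) = 0 (drift coefficient is linear in X, diffusion is constant). With a = 3/5, c = 4/3, the solution is
  V(t) = (c^2 / (2 a)) * (exp(2 a t) - 1)
       = ((4/3)^2 / (2*(3/5))) * (exp((6/5) t) - 1)
       = 40*exp(6*t/5)/27 - 40/27.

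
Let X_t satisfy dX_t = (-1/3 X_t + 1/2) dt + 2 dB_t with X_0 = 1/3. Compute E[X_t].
E[X_t] = 3/2 - 7*exp(-t/3)/6

Taking expectations and using E[dB_t] = 0, the mean m(t) = E[X_t] satisfies the ODE m'(t) = a m(t) + b with m(0) = x_0. With a = -1/3, b = 1/2, x_0 = 1/3, the solution is
  m(t) = x_0 * exp(a t) + (b/a) * (exp(a t) - 1)
       = (1/3) * exp((-1/3) t) + ((1/2)/(-1/3)) * (exp((-1/3) t) - 1)
       = 3/2 - 7*exp(-t/3)/6.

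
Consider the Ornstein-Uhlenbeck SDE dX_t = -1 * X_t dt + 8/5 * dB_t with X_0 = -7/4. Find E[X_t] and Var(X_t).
E[X_t] = -7*exp(-t)/4; Var(X_t) = 32/25 - 32*exp(-2*t)/25

The OU SDE dX = -theta X dt + sigma dB admits the integrating factor exp(theta t): d(exp(theta t) X_t) = sigma exp(theta t) dB_t. Integrating from 0 to t:
  X_t = x_0 * exp(-theta t) + sigma * int_0^t exp(-theta (t-s)) dB_s.
The Itô integral has mean 0 and (by the Itô isometry) variance sigma^2 * int_0^t exp(-2 theta (t - s)) ds = sigma^2 * (1 - exp(-2 theta t)) / (2 theta).
With theta = 1, sigma = 8/5, x_0 = -7/4:
  E[X_t] = -7/4 * exp(-1 t) = -7*exp(-t)/4
  Var(X_t) = (8/5)^2 * (1 - exp(-2*1 t)) / (2 * 1) = 32/25 - 32*exp(-2*t)/25.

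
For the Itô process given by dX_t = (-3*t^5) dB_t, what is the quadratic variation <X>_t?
<X>_t = 9*t^11/11

For an Itô process dX_t = a(t) dt + b(t) dB_t, the quadratic variation is <X>_t = int_0^t b(s)^2 ds (the drift term does not contribute). Here b(s) = -3*s^5, so
  b(s)^2 = 9*s^10.
Integrating from 0 to t:
  <X>_t = int_0^t (9*s^10) ds = 9*t^11/11.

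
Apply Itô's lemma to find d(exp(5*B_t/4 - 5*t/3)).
d(exp(5*B_t/4 - 5*t/3)) = (-85*exp(5*B_t/4 - 5*t/3)/96) dt + (5*exp(5*B_t/4 - 5*t/3)/4) dB_t

Itô's formula for f(t, x): d f(t, B_t) = (f_t + (1/2) f_xx) dt + f_x dB_t. Compute partials of f(t, x) = exp(-5*t/3 + 5*x/4):
  f_t(t,x)  = -5*exp(-5*t/3 + 5*x/4)/3
  f_x(t,x)  = 5*exp(-5*t/3 + 5*x/4)/4
  f_xx(t,x) = 25*exp(-5*t/3 + 5*x/4)/16
Assemble drift = f_t + (1/2) f_xx = -85*exp(-5*t/3 + 5*x/4)/96 and diffusion = f_x = 5*exp(-5*t/3 + 5*x/4)/4. Substituting x = B_t:
  d(exp(5*B_t/4 - 5*t/3)) = (-85*exp(5*B_t/4 - 5*t/3)/96) dt + (5*exp(5*B_t/4 - 5*t/3)/4) dB_t.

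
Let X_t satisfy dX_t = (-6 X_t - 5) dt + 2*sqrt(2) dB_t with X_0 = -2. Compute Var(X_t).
Var(X_t) = 2/3 - 2*exp(-12*t)/3

The variance V(t) = Var(X_t) satisfies V'(t) = 2 a V(t) + c^2 with V(0) = 0 (drift coefficient is linear in X, diffusion is constant). With a = -6, c = 2*sqrt(2), the solution is
  V(t) = (c^2 / (2 a)) * (exp(2 a t) - 1)
       = ((2*sqrt(2))^2 / (2*(-6))) * (exp((-12) t) - 1)
       = 2/3 - 2*exp(-12*t)/3.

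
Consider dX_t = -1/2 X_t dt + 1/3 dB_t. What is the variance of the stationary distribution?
lim Var(X_t) = 1/9

The OU SDE dX = -theta X dt + sigma dB admits the integrating factor exp(theta t): d(exp(theta t) X_t) = sigma exp(theta t) dB_t. Integrating from 0 to t gives X_t = x_0 * exp(-theta t) + sigma * int_0^t exp(-theta (t-s)) dB_s for any initial x_0. The Itô integral has variance (by the Itô isometry) sigma^2 * int_0^t exp(-2 theta (t - s)) ds = sigma^2 * (1 - exp(-2 theta t)) / (2 theta), independent of x_0.
With theta = 1/2, sigma = 1/3:
  Var(X_t) = (1/3)^2 * (1 - exp(-2*1/2 t)) / (2 * 1/2) = (exp(t) - 1)*exp(-t)/9.
As t -> infinity, exp(-2*1/2 t) -> 0, so the stationary variance is sigma^2 / (2 theta) = 1/9.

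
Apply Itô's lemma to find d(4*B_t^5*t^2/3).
d(4*B_t^5*t^2/3) = (8*B_t^3*t*(B_t^2 + 5*t)/3) dt + (20*B_t^4*t^2/3) dB_t

Itô's formula for f(t, x): d f(t, B_t) = (f_t + (1/2) f_xx) dt + f_x dB_t. Compute partials of f(t, x) = 4*t^2*x^5/3:
  f_t(t,x)  = 8*t*x^5/3
  f_x(t,x)  = 20*t^2*x^4/3
  f_xx(t,x) = 80*t^2*x^3/3
Assemble drift = f_t + (1/2) f_xx = 8*t*x^3*(5*t + x^2)/3 and diffusion = f_x = 20*t^2*x^4/3. Substituting x = B_t:
  d(4*B_t^5*t^2/3) = (8*B_t^3*t*(B_t^2 + 5*t)/3) dt + (20*B_t^4*t^2/3) dB_t.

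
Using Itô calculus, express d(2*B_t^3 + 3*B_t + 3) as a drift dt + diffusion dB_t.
d(2*B_t^3 + 3*B_t + 3) = (6*B_t) dt + (6*B_t^2 + 3) dB_t

Itô's formula for f(B_t) gives d f(B_t) = f'(B_t) dB_t + (1/2) f''(B_t) dt. Compute derivatives of f(x) = 2*x^3 + 3*x + 3:
  f'(x)  = 6*x^2 + 3
  f''(x) = 12*x
Substitute x = B_t and multiply the f'' term by 1/2:
  drift     = (1/2) * (12*x) evaluated at B_t = 6*B_t
  diffusion = (6*x^2 + 3) evaluated at B_t = 6*B_t^2 + 3
Therefore d(2*B_t^3 + 3*B_t + 3) = (6*B_t) dt + (6*B_t^2 + 3) dB_t.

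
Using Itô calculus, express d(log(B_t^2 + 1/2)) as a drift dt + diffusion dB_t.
d(log(B_t^2 + 1/2)) = (2*(1 - 2*B_t^2)/(2*B_t^2 + 1)^2) dt + (4*B_t/(2*B_t^2 + 1)) dB_t

Itô's formula for f(B_t) gives d f(B_t) = f'(B_t) dB_t + (1/2) f''(B_t) dt. Compute derivatives of f(x) = log(x^2 + 1/2):
  f'(x)  = 4*x/(2*x^2 + 1)
  f''(x) = 4*(1 - 2*x^2)/(2*x^2 + 1)^2
Substitute x = B_t and multiply the f'' term by 1/2:
  drift     = (1/2) * (4*(1 - 2*x^2)/(2*x^2 + 1)^2) evaluated at B_t = 2*(1 - 2*B_t^2)/(2*B_t^2 + 1)^2
  diffusion = (4*x/(2*x^2 + 1)) evaluated at B_t = 4*B_t/(2*B_t^2 + 1)
Therefore d(log(B_t^2 + 1/2)) = (2*(1 - 2*B_t^2)/(2*B_t^2 + 1)^2) dt + (4*B_t/(2*B_t^2 + 1)) dB_t.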